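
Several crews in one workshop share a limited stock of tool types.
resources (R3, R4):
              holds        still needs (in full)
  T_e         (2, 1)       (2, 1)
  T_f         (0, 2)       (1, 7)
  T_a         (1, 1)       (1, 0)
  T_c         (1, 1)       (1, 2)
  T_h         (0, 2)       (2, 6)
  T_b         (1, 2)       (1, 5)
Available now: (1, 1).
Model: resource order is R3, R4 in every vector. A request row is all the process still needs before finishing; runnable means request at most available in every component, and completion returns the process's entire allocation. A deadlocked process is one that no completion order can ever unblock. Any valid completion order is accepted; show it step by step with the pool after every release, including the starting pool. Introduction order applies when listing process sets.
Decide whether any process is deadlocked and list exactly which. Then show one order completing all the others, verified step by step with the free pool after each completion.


Deadlocked: T_f, T_h and T_b.
Key observation: T_a, T_c, T_e can finish, but then (5, 4) is all there is, and the blocked group's R4 demands exceed it.
A valid finishing order for the others: T_a, T_c, T_e. Walking it through:
  pool = (1, 1)
  run T_a (needs (1, 0), free (1, 1)); after release of (1, 1) the pool is (2, 2)
  run T_c (needs (1, 2), free (2, 2)); after release of (1, 1) the pool is (3, 3)
  run T_e (needs (2, 1), free (3, 3)); after release of (2, 1) the pool is (5, 4)
None of the blocked processes ever fits:
  T_f still needs (1, 7) but only (5, 4) is free — short on R4
  T_h still needs (2, 6) but only (5, 4) is free — short on R4
  T_b still needs (1, 5) but only (5, 4) is free — short on R4


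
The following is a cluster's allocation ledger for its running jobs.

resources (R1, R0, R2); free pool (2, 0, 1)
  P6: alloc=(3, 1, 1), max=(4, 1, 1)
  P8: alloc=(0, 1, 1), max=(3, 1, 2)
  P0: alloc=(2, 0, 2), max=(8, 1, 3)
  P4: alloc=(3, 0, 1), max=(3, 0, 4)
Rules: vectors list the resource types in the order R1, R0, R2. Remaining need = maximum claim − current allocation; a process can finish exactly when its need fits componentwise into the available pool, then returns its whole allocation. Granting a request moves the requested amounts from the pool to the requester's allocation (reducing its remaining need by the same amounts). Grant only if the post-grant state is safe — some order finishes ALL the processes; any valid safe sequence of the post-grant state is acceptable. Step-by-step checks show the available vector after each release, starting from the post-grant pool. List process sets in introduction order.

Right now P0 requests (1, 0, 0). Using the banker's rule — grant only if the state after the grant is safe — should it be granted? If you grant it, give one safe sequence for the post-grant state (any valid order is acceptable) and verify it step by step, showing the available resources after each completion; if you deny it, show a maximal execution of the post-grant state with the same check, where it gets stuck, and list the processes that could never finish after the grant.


GRANT: granting preserves safety; a valid post-grant sequence is P6, P8, P4, P0.
Key observation: granting shrinks the pool to (1, 0, 1), yet P6 still fits and the chain goes through.
Verifying the post-grant state step by step:
  pool = (1, 0, 1)
  P6: need (1, 0, 0) fits (1, 0, 1); releases (3, 1, 1), pool now (4, 1, 2)
  P8: need (3, 0, 1) fits (4, 1, 2); releases (0, 1, 1), pool now (4, 2, 3)
  P4: need (0, 0, 3) fits (4, 2, 3); releases (3, 0, 1), pool now (7, 2, 4)
  P0: need (5, 1, 1) fits (7, 2, 4); releases (3, 0, 2), pool now (10, 2, 6)


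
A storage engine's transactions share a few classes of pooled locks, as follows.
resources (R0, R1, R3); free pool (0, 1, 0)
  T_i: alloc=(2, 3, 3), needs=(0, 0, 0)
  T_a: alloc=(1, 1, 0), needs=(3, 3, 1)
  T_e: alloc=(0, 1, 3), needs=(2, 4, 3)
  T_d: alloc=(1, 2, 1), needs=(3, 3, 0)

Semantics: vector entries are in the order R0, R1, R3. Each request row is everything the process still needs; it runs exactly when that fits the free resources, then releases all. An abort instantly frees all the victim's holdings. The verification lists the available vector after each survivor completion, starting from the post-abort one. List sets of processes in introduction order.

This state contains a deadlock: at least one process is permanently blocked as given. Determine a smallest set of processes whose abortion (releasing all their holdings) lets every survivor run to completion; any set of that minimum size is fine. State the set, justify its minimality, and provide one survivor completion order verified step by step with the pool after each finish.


Minimum abort set: T_d.
Key observation: T_a had no path to completion before; after the abort of T_d ((1, 2, 1) returned), step 2 is where it fits.
Why nothing smaller works: aborting no one leaves the state deadlocked as given.
Survivors finish in the order: T_i, T_a, T_e. Check, step by step (pool after the aborts first):
  pool = (1, 3, 1)
  run T_i (needs (0, 0, 0), free (1, 3, 1)); after release of (2, 3, 3) the pool is (3, 6, 4)
  run T_a (needs (3, 3, 1), free (3, 6, 4)); after release of (1, 1, 0) the pool is (4, 7, 4)
  run T_e (needs (2, 4, 3), free (4, 7, 4)); after release of (0, 1, 3) the pool is (4, 8, 7)


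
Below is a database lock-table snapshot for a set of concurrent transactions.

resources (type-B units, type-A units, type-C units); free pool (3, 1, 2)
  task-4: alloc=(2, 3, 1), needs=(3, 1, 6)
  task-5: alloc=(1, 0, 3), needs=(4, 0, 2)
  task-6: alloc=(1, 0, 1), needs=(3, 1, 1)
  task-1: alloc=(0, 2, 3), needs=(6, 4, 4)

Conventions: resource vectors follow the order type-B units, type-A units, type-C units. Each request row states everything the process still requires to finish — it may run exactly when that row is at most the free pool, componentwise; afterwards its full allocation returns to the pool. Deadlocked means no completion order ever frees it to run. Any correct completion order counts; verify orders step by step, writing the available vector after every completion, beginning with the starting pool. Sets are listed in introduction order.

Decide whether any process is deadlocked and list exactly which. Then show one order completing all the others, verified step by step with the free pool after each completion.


The deadlocked set is empty.
Key observation: task-6 leads a chain of completions in which each release enables another process.
The rest can finish in the order task-6, task-5, task-4, task-1. Walking it through:
  pool = (3, 1, 2)
  task-6: need (3, 1, 1) fits (3, 1, 2); releases (1, 0, 1), pool now (4, 1, 3)
  task-5: need (4, 0, 2) fits (4, 1, 3); releases (1, 0, 3), pool now (5, 1, 6)
  task-4: need (3, 1, 6) fits (5, 1, 6); releases (2, 3, 1), pool now (7, 4, 7)
  task-1: need (6, 4, 4) fits (7, 4, 7); releases (0, 2, 3), pool now (7, 6, 10)


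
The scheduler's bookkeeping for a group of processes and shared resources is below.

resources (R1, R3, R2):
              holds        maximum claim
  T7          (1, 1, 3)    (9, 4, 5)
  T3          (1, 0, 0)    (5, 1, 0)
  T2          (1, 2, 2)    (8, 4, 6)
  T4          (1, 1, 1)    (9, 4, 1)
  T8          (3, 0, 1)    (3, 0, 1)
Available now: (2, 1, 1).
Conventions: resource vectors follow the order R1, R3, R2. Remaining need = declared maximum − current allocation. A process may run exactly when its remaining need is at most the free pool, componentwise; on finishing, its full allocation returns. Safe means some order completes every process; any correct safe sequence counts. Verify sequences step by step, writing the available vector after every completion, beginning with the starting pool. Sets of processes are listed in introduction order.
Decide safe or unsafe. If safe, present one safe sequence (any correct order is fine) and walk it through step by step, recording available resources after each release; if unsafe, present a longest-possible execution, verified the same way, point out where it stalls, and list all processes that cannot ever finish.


UNSAFE.
Key observation: T8, T3 can finish, but then (6, 1, 2) is all there is, and the blocked group's R1 demands exceed it.
The run T8, T3 cannot be extended any further. Step-by-step check:
  pool = (2, 1, 1)
  T8: need (0, 0, 0) fits (2, 1, 1); releases (3, 0, 1), pool now (5, 1, 2)
  T3: need (4, 1, 0) fits (5, 1, 2); releases (1, 0, 0), pool now (6, 1, 2)
  blocked: T7 wants (8, 3, 2), pool (6, 1, 2) — not enough R1 and R3
  blocked: T2 wants (7, 2, 4), pool (6, 1, 2) — not enough R1, R3 and R2
  blocked: T4 wants (8, 3, 0), pool (6, 1, 2) — not enough R1 and R3
Never able to finish: T7, T2 and T4.


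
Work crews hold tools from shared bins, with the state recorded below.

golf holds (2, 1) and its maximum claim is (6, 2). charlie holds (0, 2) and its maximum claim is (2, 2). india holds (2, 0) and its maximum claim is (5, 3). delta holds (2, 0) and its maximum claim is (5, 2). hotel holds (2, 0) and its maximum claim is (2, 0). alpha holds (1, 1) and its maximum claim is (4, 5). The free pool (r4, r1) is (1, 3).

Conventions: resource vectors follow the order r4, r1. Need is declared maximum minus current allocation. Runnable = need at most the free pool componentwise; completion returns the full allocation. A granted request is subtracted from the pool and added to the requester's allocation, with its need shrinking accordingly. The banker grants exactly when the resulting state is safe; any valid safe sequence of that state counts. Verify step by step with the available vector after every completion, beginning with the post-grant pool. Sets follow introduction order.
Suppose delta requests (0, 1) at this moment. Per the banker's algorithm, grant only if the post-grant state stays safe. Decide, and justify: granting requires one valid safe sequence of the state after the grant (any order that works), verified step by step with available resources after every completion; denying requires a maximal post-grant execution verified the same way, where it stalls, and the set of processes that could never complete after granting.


GRANT. The post-grant state is safe; one safe sequence: hotel, delta, charlie, india, golf, alpha.
Key observation: post-grant, (1, 2) remains, and an order beginning with hotel completes everyone.
Step-by-step check of the post-grant state:
  pool = (1, 2)
  hotel needs (0, 0) <= (1, 2) -> finishes; pool += (2, 0) = (3, 2)
  delta needs (3, 1) <= (3, 2) -> finishes; pool += (2, 1) = (5, 3)
  charlie needs (2, 0) <= (5, 3) -> finishes; pool += (0, 2) = (5, 5)
  india needs (3, 3) <= (5, 5) -> finishes; pool += (2, 0) = (7, 5)
  golf needs (4, 1) <= (7, 5) -> finishes; pool += (2, 1) = (9, 6)
  alpha needs (3, 4) <= (9, 6) -> finishes; pool += (1, 1) = (10, 7)


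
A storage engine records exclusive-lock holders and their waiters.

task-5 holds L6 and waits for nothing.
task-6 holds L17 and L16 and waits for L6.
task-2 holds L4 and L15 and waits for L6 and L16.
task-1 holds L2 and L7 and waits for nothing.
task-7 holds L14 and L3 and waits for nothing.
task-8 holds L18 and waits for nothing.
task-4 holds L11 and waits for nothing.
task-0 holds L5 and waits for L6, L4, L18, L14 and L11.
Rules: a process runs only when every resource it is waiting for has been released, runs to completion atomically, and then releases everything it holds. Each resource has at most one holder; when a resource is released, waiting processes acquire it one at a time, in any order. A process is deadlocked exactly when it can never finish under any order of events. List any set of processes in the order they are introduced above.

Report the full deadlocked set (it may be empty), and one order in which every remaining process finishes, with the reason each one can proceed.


The deadlocked set is empty.
Key observation: there is no circular wait here — follow any chain and it reaches a process that is free to run now.
One completion order for the rest: task-4, task-5, task-8, task-1, task-6, task-2, task-7, task-0.
Walking it through:
  run task-4 (it waits on nothing); releases L11
  run task-5 (it waits on nothing); releases L6
  run task-8 (it waits on nothing); releases L18
  run task-1 (it waits on nothing); releases L2 and L7
  task-6: everything it awaited (L6) is free; runs, freeing L17 and L16
  task-2: everything it awaited (L6 and L16) is free; runs, freeing L4 and L15
  run task-7 (it waits on nothing); releases L14 and L3
  task-0: everything it awaited (L6, L4, L18, L14 and L11) is free; runs, freeing L5


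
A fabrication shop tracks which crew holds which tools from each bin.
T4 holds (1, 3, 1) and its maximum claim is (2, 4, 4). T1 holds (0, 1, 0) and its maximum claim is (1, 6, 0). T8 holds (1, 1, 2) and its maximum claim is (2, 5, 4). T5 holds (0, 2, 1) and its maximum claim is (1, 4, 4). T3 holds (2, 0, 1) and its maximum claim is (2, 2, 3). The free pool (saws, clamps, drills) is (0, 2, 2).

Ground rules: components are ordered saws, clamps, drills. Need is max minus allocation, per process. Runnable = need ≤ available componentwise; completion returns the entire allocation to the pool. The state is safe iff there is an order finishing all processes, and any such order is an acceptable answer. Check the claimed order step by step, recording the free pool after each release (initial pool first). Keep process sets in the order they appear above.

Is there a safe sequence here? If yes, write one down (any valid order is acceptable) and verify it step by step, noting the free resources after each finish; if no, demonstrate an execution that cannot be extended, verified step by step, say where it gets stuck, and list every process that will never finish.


SAFE. One safe sequence: T3, T4, T5, T1, T8.
Key observation: the order's first zero-slack moment is T3 ((0, 2, 2) needed, (0, 2, 2) free — a requested resource with nothing to spare).
Walking it through:
  pool = (0, 2, 2)
  T3: need (0, 2, 2) fits (0, 2, 2); releases (2, 0, 1), pool now (2, 2, 3)
  T4: need (1, 1, 3) fits (2, 2, 3); releases (1, 3, 1), pool now (3, 5, 4)
  T5: need (1, 2, 3) fits (3, 5, 4); releases (0, 2, 1), pool now (3, 7, 5)
  T1: need (1, 5, 0) fits (3, 7, 5); releases (0, 1, 0), pool now (3, 8, 5)
  T8: need (1, 4, 2) fits (3, 8, 5); releases (1, 1, 2), pool now (4, 9, 7)


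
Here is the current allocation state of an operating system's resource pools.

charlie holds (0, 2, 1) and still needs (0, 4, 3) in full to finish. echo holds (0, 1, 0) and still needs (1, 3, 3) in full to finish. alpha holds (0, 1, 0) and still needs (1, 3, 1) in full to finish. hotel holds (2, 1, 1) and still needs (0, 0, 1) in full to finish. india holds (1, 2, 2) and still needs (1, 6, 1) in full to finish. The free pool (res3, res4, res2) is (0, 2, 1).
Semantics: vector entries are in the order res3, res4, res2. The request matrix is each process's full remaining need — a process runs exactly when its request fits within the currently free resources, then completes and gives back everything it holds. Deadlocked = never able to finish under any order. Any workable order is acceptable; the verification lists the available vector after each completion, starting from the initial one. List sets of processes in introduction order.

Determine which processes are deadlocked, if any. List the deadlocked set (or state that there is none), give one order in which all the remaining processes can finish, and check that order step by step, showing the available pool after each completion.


The deadlocked set is charlie, echo and india.
Key observation: after hotel, alpha the pool peaks at (2, 4, 2), and each blocked process is short somewhere: charlie on res2; echo on res2; india on res4.
One completion order for the rest: hotel, alpha. Verifying each step:
  pool = (0, 2, 1)
  hotel needs (0, 0, 1) <= (0, 2, 1) -> finishes; pool += (2, 1, 1) = (2, 3, 2)
  alpha needs (1, 3, 1) <= (2, 3, 2) -> finishes; pool += (0, 1, 0) = (2, 4, 2)
None of the blocked processes ever fits:
  charlie still needs (0, 4, 3) but only (2, 4, 2) is free — short on res2
  echo still needs (1, 3, 3) but only (2, 4, 2) is free — short on res2
  india still needs (1, 6, 1) but only (2, 4, 2) is free — short on res4


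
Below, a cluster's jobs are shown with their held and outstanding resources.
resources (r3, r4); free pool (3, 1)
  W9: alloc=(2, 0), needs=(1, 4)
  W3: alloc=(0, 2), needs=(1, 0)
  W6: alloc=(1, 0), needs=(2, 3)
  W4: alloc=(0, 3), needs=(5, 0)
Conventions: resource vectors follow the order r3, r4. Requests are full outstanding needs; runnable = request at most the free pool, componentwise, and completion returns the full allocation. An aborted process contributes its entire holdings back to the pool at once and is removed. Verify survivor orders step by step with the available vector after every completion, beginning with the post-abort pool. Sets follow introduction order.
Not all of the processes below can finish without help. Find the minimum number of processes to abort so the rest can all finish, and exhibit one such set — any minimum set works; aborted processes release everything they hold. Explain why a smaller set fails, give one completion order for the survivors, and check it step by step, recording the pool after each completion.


Minimum abort set: W4.
Key observation: the deadlocked W9 becomes finishable only because W4 released (0, 3); it completes at step 1 below.
Minimality: the empty abort set fails — the state is deadlocked as it stands.
Survivors finish in the order: W9, W3, W6. Verifying each step (pool after the aborts first):
  pool = (3, 4)
  run W9 (needs (1, 4), free (3, 4)); after release of (2, 0) the pool is (5, 4)
  run W3 (needs (1, 0), free (5, 4)); after release of (0, 2) the pool is (5, 6)
  run W6 (needs (2, 3), free (5, 6)); after release of (1, 0) the pool is (6, 6)


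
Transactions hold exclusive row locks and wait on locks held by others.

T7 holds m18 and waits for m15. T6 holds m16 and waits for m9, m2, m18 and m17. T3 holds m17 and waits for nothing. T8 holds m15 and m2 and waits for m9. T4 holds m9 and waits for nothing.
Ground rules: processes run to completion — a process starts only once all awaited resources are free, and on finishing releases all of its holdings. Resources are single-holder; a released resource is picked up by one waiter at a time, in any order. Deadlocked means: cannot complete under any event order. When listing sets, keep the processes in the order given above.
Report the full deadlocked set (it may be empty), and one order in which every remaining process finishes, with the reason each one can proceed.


Nothing here is deadlocked.
Key observation: all waits point, directly or indirectly, at processes that can finish, so nothing is permanently blocked.
The rest can finish in the order T4, T8, T3, T7, T6.
Walking it through:
  T4: no waits; runs immediately, freeing m9
  run T8 (all its waits — m9 — are resolved); releases m15 and m2
  T3: no waits; runs immediately, freeing m17
  run T7 (all its waits — m15 — are resolved); releases m18
  run T6 (all its waits — m9, m2, m18 and m17 — are resolved); releases m16


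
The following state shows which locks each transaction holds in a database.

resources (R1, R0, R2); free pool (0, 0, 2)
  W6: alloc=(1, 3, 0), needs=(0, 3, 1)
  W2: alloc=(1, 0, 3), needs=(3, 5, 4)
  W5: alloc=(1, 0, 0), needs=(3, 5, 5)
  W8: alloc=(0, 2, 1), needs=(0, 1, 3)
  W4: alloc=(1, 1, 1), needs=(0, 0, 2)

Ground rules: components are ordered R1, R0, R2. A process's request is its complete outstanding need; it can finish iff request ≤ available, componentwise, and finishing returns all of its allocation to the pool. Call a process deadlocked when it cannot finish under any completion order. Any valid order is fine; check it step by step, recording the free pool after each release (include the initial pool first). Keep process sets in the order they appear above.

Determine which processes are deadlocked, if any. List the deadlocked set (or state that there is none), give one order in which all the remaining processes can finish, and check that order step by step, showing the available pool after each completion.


The deadlocked set is W2 and W5.
Key observation: R1 is the bottleneck — with W4, W8, W6 done the pool holds (2, 6, 4), short of every remaining need.
A valid finishing order for the others: W4, W8, W6. Step-by-step check:
  pool = (0, 0, 2)
  W4 needs (0, 0, 2) <= (0, 0, 2) -> finishes; pool += (1, 1, 1) = (1, 1, 3)
  W8 needs (0, 1, 3) <= (1, 1, 3) -> finishes; pool += (0, 2, 1) = (1, 3, 4)
  W6 needs (0, 3, 1) <= (1, 3, 4) -> finishes; pool += (1, 3, 0) = (2, 6, 4)
The blocked processes can never fit:
  W2 still needs (3, 5, 4) but only (2, 6, 4) is free — short on R1
  W5 still needs (3, 5, 5) but only (2, 6, 4) is free — short on R1 and R2


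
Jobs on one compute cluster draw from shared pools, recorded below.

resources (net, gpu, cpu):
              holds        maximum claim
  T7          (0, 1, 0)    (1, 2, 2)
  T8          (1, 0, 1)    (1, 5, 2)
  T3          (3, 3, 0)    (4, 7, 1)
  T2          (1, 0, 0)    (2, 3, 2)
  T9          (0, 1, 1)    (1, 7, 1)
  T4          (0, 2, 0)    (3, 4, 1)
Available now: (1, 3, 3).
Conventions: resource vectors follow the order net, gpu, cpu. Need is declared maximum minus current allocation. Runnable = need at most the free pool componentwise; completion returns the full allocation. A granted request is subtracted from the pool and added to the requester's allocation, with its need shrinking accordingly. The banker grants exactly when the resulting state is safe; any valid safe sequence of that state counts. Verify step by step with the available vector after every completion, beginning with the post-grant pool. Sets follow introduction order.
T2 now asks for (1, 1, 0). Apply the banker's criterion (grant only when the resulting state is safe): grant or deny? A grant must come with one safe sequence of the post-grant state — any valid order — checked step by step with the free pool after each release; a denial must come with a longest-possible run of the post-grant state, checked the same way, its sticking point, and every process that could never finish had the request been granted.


GRANT: granting preserves safety; a valid post-grant sequence is T2, T7, T3, T4, T9, T8.
Key observation: granting shrinks the pool to (0, 2, 3), yet T2 still fits and the chain goes through.
Verifying the post-grant state step by step:
  pool = (0, 2, 3)
  run T2 (needs (0, 2, 2), free (0, 2, 3)); after release of (2, 1, 0) the pool is (2, 3, 3)
  run T7 (needs (1, 1, 2), free (2, 3, 3)); after release of (0, 1, 0) the pool is (2, 4, 3)
  run T3 (needs (1, 4, 1), free (2, 4, 3)); after release of (3, 3, 0) the pool is (5, 7, 3)
  run T4 (needs (3, 2, 1), free (5, 7, 3)); after release of (0, 2, 0) the pool is (5, 9, 3)
  run T9 (needs (1, 6, 0), free (5, 9, 3)); after release of (0, 1, 1) the pool is (5, 10, 4)
  run T8 (needs (0, 5, 1), free (5, 10, 4)); after release of (1, 0, 1) the pool is (6, 10, 5)


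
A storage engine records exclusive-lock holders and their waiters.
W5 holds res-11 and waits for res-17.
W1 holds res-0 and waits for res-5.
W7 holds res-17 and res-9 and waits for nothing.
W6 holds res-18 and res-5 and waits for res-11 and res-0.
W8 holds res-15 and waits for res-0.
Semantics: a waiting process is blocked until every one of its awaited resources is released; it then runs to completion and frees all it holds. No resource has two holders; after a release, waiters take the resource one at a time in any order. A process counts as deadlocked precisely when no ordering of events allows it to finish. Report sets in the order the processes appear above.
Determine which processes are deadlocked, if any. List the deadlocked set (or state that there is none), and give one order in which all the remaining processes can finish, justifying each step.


Deadlocked set: W1, W6 and W8.
Key observation: the waits loop around W1 -> W6 -> W1 with no way out; W8 waits into the deadlock from upstream.
The rest can finish in the order W7, W5.
Walking it through:
  W7 waits on nothing -> runs at once and releases res-17 and res-9
  W5: everything it awaited (res-17) is free; runs, freeing res-11


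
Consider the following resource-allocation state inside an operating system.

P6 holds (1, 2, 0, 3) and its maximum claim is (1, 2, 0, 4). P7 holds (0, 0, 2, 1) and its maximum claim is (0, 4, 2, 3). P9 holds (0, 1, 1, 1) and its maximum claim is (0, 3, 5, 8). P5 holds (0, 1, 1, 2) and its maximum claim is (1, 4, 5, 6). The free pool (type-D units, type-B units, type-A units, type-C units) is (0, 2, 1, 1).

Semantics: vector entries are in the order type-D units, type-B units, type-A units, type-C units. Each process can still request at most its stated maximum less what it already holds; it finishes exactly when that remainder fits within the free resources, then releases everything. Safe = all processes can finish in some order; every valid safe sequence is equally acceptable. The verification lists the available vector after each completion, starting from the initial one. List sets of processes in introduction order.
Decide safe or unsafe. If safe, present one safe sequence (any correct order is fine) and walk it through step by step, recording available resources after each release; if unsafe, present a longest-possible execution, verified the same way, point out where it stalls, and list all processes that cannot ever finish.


UNSAFE.
Key observation: even finishing P6, P7 leaves just (1, 4, 3, 5) free — too little type-A units for any of the remaining processes.
The run P6, P7 cannot be extended any further. Verifying each step:
  pool = (0, 2, 1, 1)
  P6: need (0, 0, 0, 1) fits (0, 2, 1, 1); releases (1, 2, 0, 3), pool now (1, 4, 1, 4)
  P7: need (0, 4, 0, 2) fits (1, 4, 1, 4); releases (0, 0, 2, 1), pool now (1, 4, 3, 5)
  P9 still needs (0, 2, 4, 7) but only (1, 4, 3, 5) is free — short on type-A units and type-C units
  P5 still needs (1, 3, 4, 4) but only (1, 4, 3, 5) is free — short on type-A units
Permanently blocked: P9 and P5.


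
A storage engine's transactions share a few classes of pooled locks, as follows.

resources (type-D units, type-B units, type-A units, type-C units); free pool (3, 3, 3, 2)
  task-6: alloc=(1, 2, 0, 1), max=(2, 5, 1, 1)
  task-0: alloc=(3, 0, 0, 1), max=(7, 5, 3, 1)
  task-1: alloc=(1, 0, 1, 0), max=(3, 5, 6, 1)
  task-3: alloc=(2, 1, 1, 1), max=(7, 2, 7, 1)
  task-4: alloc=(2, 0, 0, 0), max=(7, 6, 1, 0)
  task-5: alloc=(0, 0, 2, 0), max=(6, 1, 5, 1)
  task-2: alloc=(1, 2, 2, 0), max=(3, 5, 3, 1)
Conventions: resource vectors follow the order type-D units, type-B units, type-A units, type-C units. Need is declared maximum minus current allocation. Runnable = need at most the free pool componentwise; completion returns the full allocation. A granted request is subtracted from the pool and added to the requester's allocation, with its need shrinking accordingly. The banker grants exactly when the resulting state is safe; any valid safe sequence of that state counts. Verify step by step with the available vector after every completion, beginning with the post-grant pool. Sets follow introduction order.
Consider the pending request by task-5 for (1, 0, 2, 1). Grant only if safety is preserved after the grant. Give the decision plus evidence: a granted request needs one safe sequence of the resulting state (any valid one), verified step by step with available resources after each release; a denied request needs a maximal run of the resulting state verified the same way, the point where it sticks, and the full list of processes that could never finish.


GRANT. The post-grant state is safe; one safe sequence: task-2, task-6, task-0, task-4, task-5, task-3, task-1.
Key observation: after the grant the pool drops to (2, 3, 1, 1), which still lets task-2 finish first and unwind the rest.
Step-by-step check of the post-grant state:
  pool = (2, 3, 1, 1)
  task-2: need (2, 3, 1, 1) fits (2, 3, 1, 1); releases (1, 2, 2, 0), pool now (3, 5, 3, 1)
  task-6: need (1, 3, 1, 0) fits (3, 5, 3, 1); releases (1, 2, 0, 1), pool now (4, 7, 3, 2)
  task-0: need (4, 5, 3, 0) fits (4, 7, 3, 2); releases (3, 0, 0, 1), pool now (7, 7, 3, 3)
  task-4: need (5, 6, 1, 0) fits (7, 7, 3, 3); releases (2, 0, 0, 0), pool now (9, 7, 3, 3)
  task-5: need (5, 1, 1, 0) fits (9, 7, 3, 3); releases (1, 0, 4, 1), pool now (10, 7, 7, 4)
  task-3: need (5, 1, 6, 0) fits (10, 7, 7, 4); releases (2, 1, 1, 1), pool now (12, 8, 8, 5)
  task-1: need (2, 5, 5, 1) fits (12, 8, 8, 5); releases (1, 0, 1, 0), pool now (13, 8, 9, 5)


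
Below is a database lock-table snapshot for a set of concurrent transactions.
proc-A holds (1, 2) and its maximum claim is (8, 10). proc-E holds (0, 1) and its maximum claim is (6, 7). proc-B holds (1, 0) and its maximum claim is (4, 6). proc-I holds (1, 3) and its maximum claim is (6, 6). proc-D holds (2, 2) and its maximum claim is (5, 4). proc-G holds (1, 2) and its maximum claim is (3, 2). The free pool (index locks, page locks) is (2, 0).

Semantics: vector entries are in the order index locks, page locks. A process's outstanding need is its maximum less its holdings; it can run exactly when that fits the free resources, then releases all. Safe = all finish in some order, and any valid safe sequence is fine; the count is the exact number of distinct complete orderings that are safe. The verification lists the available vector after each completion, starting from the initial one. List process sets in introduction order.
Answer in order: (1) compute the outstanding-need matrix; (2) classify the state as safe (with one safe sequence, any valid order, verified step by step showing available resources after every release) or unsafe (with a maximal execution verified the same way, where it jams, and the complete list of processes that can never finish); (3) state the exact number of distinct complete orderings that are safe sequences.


(1) Remaining need (order index locks, page locks):
  proc-A: (7, 8)
  proc-E: (6, 6)
  proc-B: (3, 6)
  proc-I: (5, 3)
  proc-D: (3, 2)
  proc-G: (2, 0)
(2) SAFE — a valid safe sequence is proc-G, proc-D, proc-I, proc-B, proc-E, proc-A.
Key observation: proc-G marks the first exact bind of the order: its need (2, 0) fits the free (2, 0) with zero slack on a requested resource.
Check, step by step:
  pool = (2, 0)
  run proc-G (needs (2, 0), free (2, 0)); after release of (1, 2) the pool is (3, 2)
  run proc-D (needs (3, 2), free (3, 2)); after release of (2, 2) the pool is (5, 4)
  run proc-I (needs (5, 3), free (5, 4)); after release of (1, 3) the pool is (6, 7)
  run proc-B (needs (3, 6), free (6, 7)); after release of (1, 0) the pool is (7, 7)
  run proc-E (needs (6, 6), free (7, 7)); after release of (0, 1) the pool is (7, 8)
  run proc-A (needs (7, 8), free (7, 8)); after release of (1, 2) the pool is (8, 10)
(3) Exactly 2 of the possible complete orderings are safe sequences.


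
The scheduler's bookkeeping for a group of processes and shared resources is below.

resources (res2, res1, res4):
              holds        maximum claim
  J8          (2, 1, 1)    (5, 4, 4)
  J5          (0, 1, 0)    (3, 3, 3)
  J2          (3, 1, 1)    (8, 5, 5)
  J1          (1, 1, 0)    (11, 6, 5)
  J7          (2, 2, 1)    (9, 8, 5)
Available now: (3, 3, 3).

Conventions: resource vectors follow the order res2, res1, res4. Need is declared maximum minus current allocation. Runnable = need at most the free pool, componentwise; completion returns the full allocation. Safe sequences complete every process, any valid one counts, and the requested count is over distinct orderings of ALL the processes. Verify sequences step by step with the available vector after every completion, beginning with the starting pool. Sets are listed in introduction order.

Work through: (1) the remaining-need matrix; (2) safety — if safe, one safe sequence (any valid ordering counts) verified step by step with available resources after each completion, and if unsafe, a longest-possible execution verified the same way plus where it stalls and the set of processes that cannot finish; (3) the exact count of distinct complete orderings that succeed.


(1) Remaining need (order res2, res1, res4):
  J8: (3, 3, 3)
  J5: (3, 2, 3)
  J2: (5, 4, 4)
  J1: (10, 5, 5)
  J7: (7, 6, 4)
(2) SAFE — a valid safe sequence is J8, J5, J2, J7, J1.
Key observation: J8 marks the first exact bind of the order: its need (3, 3, 3) fits the free (3, 3, 3) with zero slack on a requested resource.
Verifying each step:
  pool = (3, 3, 3)
  J8 needs (3, 3, 3) <= (3, 3, 3) -> finishes; pool += (2, 1, 1) = (5, 4, 4)
  J5 needs (3, 2, 3) <= (5, 4, 4) -> finishes; pool += (0, 1, 0) = (5, 5, 4)
  J2 needs (5, 4, 4) <= (5, 5, 4) -> finishes; pool += (3, 1, 1) = (8, 6, 5)
  J7 needs (7, 6, 4) <= (8, 6, 5) -> finishes; pool += (2, 2, 1) = (10, 8, 6)
  J1 needs (10, 5, 5) <= (10, 8, 6) -> finishes; pool += (1, 1, 0) = (11, 9, 6)
(3) Exactly 3 of the possible complete orderings are safe sequences.


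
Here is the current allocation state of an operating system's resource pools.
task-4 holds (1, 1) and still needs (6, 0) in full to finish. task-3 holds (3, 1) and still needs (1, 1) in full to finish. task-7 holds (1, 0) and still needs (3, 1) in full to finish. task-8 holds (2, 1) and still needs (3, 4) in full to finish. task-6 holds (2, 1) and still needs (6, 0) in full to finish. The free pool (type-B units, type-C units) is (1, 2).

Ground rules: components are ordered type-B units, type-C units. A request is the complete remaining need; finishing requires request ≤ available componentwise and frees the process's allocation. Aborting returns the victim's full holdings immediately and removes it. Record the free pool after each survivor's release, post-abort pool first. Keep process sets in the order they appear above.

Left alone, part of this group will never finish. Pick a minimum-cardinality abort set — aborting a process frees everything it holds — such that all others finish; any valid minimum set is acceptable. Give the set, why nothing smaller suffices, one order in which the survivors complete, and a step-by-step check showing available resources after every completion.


The answer: abort task-4.
Key observation: the deadlocked task-8 becomes finishable only because task-4 released (1, 1); it completes at step 2 below.
Why nothing smaller works: aborting no one leaves the state deadlocked as given.
Survivors finish in the order: task-3, task-8, task-6, task-7. Verifying each step (pool after the aborts first):
  pool = (2, 3)
  task-3: need (1, 1) fits (2, 3); releases (3, 1), pool now (5, 4)
  task-8: need (3, 4) fits (5, 4); releases (2, 1), pool now (7, 5)
  task-6: need (6, 0) fits (7, 5); releases (2, 1), pool now (9, 6)
  task-7: need (3, 1) fits (9, 6); releases (1, 0), pool now (10, 6)


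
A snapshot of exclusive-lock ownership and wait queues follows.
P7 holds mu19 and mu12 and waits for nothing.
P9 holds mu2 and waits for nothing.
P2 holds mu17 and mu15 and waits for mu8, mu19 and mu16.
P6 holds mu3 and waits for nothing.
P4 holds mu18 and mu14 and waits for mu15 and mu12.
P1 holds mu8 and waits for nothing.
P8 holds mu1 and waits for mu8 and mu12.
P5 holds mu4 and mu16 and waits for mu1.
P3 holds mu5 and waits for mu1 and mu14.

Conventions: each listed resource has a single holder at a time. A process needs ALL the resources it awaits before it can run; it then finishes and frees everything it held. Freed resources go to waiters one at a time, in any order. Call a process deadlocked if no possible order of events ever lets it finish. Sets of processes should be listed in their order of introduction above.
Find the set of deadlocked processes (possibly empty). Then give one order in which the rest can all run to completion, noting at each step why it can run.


No process is deadlocked.
Key observation: there is no circular wait here — follow any chain and it reaches a process that is free to run now.
One completion order for the rest: P7, P1, P8, P5, P9, P2, P4, P3, P6.
Walking it through:
  P7: no waits; runs immediately, freeing mu19 and mu12
  P1: no waits; runs immediately, freeing mu8
  run P8 (all its waits — mu8 and mu12 — are resolved); releases mu1
  run P5 (all its waits — mu1 — are resolved); releases mu4 and mu16
  P9: no waits; runs immediately, freeing mu2
  run P2 (all its waits — mu8, mu19 and mu16 — are resolved); releases mu17 and mu15
  run P4 (all its waits — mu15 and mu12 — are resolved); releases mu18 and mu14
  run P3 (all its waits — mu1 and mu14 — are resolved); releases mu5
  P6: no waits; runs immediately, freeing mu3


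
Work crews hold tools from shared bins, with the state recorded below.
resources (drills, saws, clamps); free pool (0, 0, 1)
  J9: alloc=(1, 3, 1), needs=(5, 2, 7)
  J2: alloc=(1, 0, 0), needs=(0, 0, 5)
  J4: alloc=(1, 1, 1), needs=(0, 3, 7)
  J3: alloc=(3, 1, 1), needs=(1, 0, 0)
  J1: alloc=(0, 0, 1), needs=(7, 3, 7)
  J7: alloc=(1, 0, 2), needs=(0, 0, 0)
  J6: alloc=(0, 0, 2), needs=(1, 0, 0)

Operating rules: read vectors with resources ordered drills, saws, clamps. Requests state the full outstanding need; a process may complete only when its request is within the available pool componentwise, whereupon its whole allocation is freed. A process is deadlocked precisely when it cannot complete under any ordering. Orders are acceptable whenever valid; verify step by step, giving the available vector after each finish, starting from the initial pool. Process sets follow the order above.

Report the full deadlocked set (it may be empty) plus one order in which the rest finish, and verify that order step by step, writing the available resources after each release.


Deadlocked set: J9, J4 and J1.
Key observation: even finishing J7, J6, J3, J2 leaves just (5, 1, 6) free — too little saws for any of the remaining processes.
The rest can finish in the order J7, J6, J3, J2. Check, step by step:
  pool = (0, 0, 1)
  run J7 (needs (0, 0, 0), free (0, 0, 1)); after release of (1, 0, 2) the pool is (1, 0, 3)
  run J6 (needs (1, 0, 0), free (1, 0, 3)); after release of (0, 0, 2) the pool is (1, 0, 5)
  run J3 (needs (1, 0, 0), free (1, 0, 5)); after release of (3, 1, 1) the pool is (4, 1, 6)
  run J2 (needs (0, 0, 5), free (4, 1, 6)); after release of (1, 0, 0) the pool is (5, 1, 6)
None of the blocked processes ever fits:
  blocked: J9 wants (5, 2, 7), pool (5, 1, 6) — not enough saws and clamps
  blocked: J4 wants (0, 3, 7), pool (5, 1, 6) — not enough saws and clamps
  blocked: J1 wants (7, 3, 7), pool (5, 1, 6) — not enough drills, saws and clamps


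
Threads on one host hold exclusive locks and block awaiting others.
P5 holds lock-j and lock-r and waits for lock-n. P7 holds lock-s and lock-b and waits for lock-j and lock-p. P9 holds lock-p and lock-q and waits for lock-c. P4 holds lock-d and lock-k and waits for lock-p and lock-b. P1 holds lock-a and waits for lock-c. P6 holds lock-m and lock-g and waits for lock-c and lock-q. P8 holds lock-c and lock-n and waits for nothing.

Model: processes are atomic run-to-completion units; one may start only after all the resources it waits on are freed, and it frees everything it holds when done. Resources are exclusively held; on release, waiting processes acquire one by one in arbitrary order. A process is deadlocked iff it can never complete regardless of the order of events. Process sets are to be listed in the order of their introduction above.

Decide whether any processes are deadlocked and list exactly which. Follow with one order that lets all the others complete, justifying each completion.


The deadlocked set is empty.
Key observation: the wait graph is acyclic; completion cascades from the unblocked processes through everyone else.
The rest can finish in the order P8, P5, P9, P7, P1, P4, P6.
Walking it through:
  P8: no waits; runs immediately, freeing lock-c and lock-n
  P5: everything it awaited (lock-n) is free; runs, freeing lock-j and lock-r
  P9: everything it awaited (lock-c) is free; runs, freeing lock-p and lock-q
  P7: everything it awaited (lock-j and lock-p) is free; runs, freeing lock-s and lock-b
  P1: everything it awaited (lock-c) is free; runs, freeing lock-a
  P4: everything it awaited (lock-p and lock-b) is free; runs, freeing lock-d and lock-k
  P6: everything it awaited (lock-c and lock-q) is free; runs, freeing lock-m and lock-g
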